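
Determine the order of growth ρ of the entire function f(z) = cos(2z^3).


Write cos(w) = (e^{iw} ± e^{−iw})/(2 or 2i), so |cos(w)| ≤ e^{|w|}. With w = 2z^3, |w| ≤ 2r^3 + 0 on |z|=r, giving M(r) ≤ e^{2r^3 + 0} and ρ ≤ 3. For the lower bound, choose z on |z|=r with 2z^3 purely imaginary of modulus 2r^3; then |cos(2z^3)| grows like e^{2r^3}/2, so ρ ≥ 3. Hence ρ = 3.
Therefore ρ = 3.

Order ρ = 3.


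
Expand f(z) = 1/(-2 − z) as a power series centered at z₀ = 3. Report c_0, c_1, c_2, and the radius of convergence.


Let w = z − z₀, so z = z₀ + w.
Then -2 − z = -2 − (z₀ + w) = (-2 − z₀) − w = -5 − w.
f(z) = 1/(-5 − w) = (1/(-5)) · 1/(1 − w/(-5)) = Σ_{n≥0} w^n / (-5)^(n+1).
So c_n = 1/(-5)^(n+1):
  c_0 = 1/(-5)^1 = -1/5.
  c_1 = 1/(-5)^2 = 1/25.
  c_2 = 1/(-5)^3 = -1/125.
The series is valid for |w/d| < 1, i.e. |z − z₀| < |d|.
Radius of convergence: R = |-2 − z₀| = |-5| = 5 (distance from z₀ to the singularity z = -2).

c_0 = -1/5, c_1 = 1/25, c_2 = -1/125; R = 5.


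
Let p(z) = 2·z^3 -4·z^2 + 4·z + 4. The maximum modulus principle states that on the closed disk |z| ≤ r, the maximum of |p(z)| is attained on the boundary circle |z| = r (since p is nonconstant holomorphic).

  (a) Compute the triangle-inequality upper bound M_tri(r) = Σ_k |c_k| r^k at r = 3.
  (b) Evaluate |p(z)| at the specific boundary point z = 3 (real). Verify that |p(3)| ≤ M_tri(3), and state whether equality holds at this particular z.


Coefficients: c_0 = 4, c_1 = 4, c_2 = -4, c_3 = 2. Radius r = 3.
Part (a). Triangle bound: M_tri(r) = Σ_k |c_k| r^k
  = |4|·3^0 + |4|·3^1 + |-4|·3^2 + |2|·3^3
  = 4 + 12 + 36 + 54 = 106.
This bounds M(r) := max_{|z|=r} |p(z)| from above; equality holds iff all terms c_k z^k can be made to align in phase at a single z on |z|=r.
Part (b). At z = 3 (real, on the circle |z| = r):
  p(3) = (4)·3^0 + (4)·3^1 + (-4)·3^2 + (2)·3^3 = 34.
  |p(3)| = 34.
Check: |p(3)| = 34 ≤ 106 = M_tri(3). ✓ Equality does not hold at z = 3 (the coefficients have mixed signs, so the terms do not all align in phase there).

M_tri(3) = 106; |p(3)| = 34; equality at z=3: no.


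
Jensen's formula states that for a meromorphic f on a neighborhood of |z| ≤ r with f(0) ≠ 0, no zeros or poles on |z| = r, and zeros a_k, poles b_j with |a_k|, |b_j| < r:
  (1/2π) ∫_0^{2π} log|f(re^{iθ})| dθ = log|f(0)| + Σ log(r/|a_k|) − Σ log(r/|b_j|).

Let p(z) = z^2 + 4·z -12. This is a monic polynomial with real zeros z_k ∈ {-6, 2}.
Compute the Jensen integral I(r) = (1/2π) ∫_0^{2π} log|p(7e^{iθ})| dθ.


Zeros: -6, 2; r = 7.
Inside |z| < r: -6, 2. Outside (|z| ≥ r): ∅.
p(0) = -12, so log|p(0)| = log(12) = 2.4849.
Apply Jensen: I(r) = log|p(0)| + Σ_k log(r/|z_k|), summed over zeros inside |z| < r.
  log(r/|z_k|) for z_k = -6: log(7/6) = 0.1542
  log(r/|z_k|) for z_k = 2: log(7/2) = 1.2528
Sum over inside zeros: 1.4069.
I(r) = log|p(0)| + (inside sum) = 2.4849 + 1.4069 = 3.8918.
Closed form (all zeros inside, monic): I(r) = n·log(r) = 2·log(7) = 3.8918. ✓

I(r) ≈ 3.8918.


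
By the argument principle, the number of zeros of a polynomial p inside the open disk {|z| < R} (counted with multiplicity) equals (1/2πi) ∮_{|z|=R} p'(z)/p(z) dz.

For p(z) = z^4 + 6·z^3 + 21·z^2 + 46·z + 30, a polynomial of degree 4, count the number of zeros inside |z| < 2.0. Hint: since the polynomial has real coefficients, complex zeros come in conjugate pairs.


The zeros of p are: -1, (-1 + 3i), (-1 - 3i), -3.
Their magnitudes are: 1, 3.162, 3.162, 3.
Zeros with |z| < R = 2.0: -1.
Count = 1.
By the argument principle, (1/2πi) ∮_{|z|=R} p'(z)/p(z) dz equals exactly this count.

Number of zeros inside |z| < 2.0: 1.


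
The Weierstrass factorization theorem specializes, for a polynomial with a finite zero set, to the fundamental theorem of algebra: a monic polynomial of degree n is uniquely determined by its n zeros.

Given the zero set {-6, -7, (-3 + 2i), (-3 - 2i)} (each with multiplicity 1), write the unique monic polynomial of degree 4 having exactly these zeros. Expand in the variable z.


The polynomial is p(z) = ∏_{α ∈ S} (z − α), where S = {-6, -7, (-3 + 2i), (-3 - 2i)}.
Expanding the product yields: p(z) = z^4 + 19·z^3 + 133·z^2 + 421·z + 546.
Note conjugate pairs combine to real quadratics: (z − (-3+2i))(z − (-3−2i)) = z² + 6z + 13.
The resulting polynomial has degree 4 and real coefficients as required.

p(z) = z^4 + 19·z^3 + 133·z^2 + 421·z + 546.


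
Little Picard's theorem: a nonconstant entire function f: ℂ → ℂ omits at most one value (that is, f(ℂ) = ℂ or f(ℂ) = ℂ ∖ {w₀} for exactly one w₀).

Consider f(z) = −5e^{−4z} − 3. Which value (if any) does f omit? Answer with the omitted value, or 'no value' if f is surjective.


Little Picard bounds the complement of f(ℂ) to at most one point.
e^{−4z} is never zero on ℂ, so -5·e^{−4z} takes every value in ℂ ∖ {0}. Adding -3 shifts the range to ℂ ∖ {-3}. Thus f omits exactly the value -3.

Omitted value: -3.


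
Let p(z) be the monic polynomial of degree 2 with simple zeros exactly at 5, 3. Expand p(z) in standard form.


The polynomial is p(z) = ∏_{α ∈ S} (z − α), where S = {5, 3}.
Expanding the product yields: p(z) = z^2 -8·z + 15.
The resulting polynomial has degree 2 and real coefficients as required.

p(z) = z^2 -8·z + 15.


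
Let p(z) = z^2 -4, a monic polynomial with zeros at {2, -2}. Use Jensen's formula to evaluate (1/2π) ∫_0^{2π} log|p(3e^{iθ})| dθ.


Zeros: -2, 2; r = 3.
Inside |z| < r: -2, 2. Outside (|z| ≥ r): ∅.
p(0) = -4, so log|p(0)| = log(4) = 1.3863.
Apply Jensen: I(r) = log|p(0)| + Σ_k log(r/|z_k|), summed over zeros inside |z| < r.
  log(r/|z_k|) for z_k = 2: log(3/2) = 0.4055
  log(r/|z_k|) for z_k = -2: log(3/2) = 0.4055
Sum over inside zeros: 0.8109.
I(r) = log|p(0)| + (inside sum) = 1.3863 + 0.8109 = 2.1972.
Closed form (all zeros inside, monic): I(r) = n·log(r) = 2·log(3) = 2.1972. ✓

I(r) ≈ 2.1972.


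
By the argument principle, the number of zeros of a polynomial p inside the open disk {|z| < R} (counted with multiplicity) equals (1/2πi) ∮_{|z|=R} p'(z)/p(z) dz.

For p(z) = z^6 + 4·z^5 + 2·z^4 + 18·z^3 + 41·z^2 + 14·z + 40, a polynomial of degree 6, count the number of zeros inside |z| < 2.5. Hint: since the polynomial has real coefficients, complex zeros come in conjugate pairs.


The zeros of p are: -4, -2, (0 + 1i), (0 - 1i), (1 + 2i), (1 - 2i).
Their magnitudes are: 4, 2, 1, 1, 2.236, 2.236.
Zeros with |z| < R = 2.5: -2, (0 + 1i), (0 - 1i), (1 + 2i), (1 - 2i).
Count = 5.
By the argument principle, (1/2πi) ∮_{|z|=R} p'(z)/p(z) dz equals exactly this count.

Number of zeros inside |z| < 2.5: 5.


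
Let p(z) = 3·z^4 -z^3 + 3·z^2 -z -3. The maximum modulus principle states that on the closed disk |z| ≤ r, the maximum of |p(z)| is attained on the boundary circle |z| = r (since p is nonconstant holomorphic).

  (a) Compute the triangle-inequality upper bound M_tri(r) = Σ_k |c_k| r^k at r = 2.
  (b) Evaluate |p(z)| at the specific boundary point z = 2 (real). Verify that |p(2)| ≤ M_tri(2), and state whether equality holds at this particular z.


Coefficients: c_0 = -3, c_1 = -1, c_2 = 3, c_3 = -1, c_4 = 3. Radius r = 2.
Part (a). Triangle bound: M_tri(r) = Σ_k |c_k| r^k
  = |-3|·2^0 + |-1|·2^1 + |3|·2^2 + |-1|·2^3 + |3|·2^4
  = 3 + 2 + 12 + 8 + 48 = 73.
This bounds M(r) := max_{|z|=r} |p(z)| from above; equality holds iff all terms c_k z^k can be made to align in phase at a single z on |z|=r.
Part (b). At z = 2 (real, on the circle |z| = r):
  p(2) = (-3)·2^0 + (-1)·2^1 + (3)·2^2 + (-1)·2^3 + (3)·2^4 = 47.
  |p(2)| = 47.
Check: |p(2)| = 47 ≤ 73 = M_tri(2). ✓ Equality does not hold at z = 2 (the coefficients have mixed signs, so the terms do not all align in phase there).

M_tri(2) = 73; |p(2)| = 47; equality at z=2: no.


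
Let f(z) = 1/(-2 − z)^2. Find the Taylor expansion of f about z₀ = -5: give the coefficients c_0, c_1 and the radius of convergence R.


Let w = z − z₀, so z = z₀ + w.
Then -2 − z = -2 − (z₀ + w) = (-2 − z₀) − w = 3 − w.
f(z) = 1/(3 − w)^2 = (1/(3)^2) · (1 − w/(3))^{−2}.
By the binomial series (1−u)^{−2} = Σ_{n≥0} C(n+1, 1) u^n for |u|<1, with u = w/(3):
  c_n = C(n+1, 1) / (3)^(n+2).
  c_0 = 1/(3)^2 = 1/9.
  c_1 = 2/(3)^3 = 2/27.
The series is valid for |w/d| < 1, i.e. |z − z₀| < |d|.
Radius of convergence: R = |-2 − z₀| = |3| = 3 (distance from z₀ to the singularity z = -2).

c_0 = 1/9, c_1 = 2/27; R = 3.


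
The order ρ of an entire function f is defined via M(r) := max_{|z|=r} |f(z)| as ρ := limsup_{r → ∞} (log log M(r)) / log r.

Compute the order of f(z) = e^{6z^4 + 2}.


|e^{6z^4 + 2}| = e^{Re(6·z^4) + 2} ≤ e^{6|z|^4 + 2} = e^{6r^4 + 2} on |z| = r, so ρ ≤ 4. Choosing z on |z|=r so that 6·z^4 is real positive (always possible by picking arg z appropriately) gives |f(z)| = e^{6r^4 + 2}, matching the bound. The additive constant 2 does not affect log log M(r) ~ 4·log r. Hence ρ = 4.
Therefore ρ = 4.

Order ρ = 4.


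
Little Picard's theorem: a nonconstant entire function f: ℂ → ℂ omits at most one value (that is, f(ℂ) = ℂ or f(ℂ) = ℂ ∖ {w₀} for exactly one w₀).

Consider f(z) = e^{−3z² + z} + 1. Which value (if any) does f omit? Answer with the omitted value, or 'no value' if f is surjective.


Little Picard bounds the complement of f(ℂ) to at most one point.
The exponent g(z) = −3z² + z is a nonconstant polynomial, hence surjective onto ℂ. So e^{g(z)} takes every value in {e^w : w ∈ ℂ} = ℂ ∖ {0}. Adding 1 shifts the range to ℂ ∖ {1}. f omits exactly 1.

Omitted value: 1.


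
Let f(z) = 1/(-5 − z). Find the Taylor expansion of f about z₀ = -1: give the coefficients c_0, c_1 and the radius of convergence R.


Let w = z − z₀, so z = z₀ + w.
Then -5 − z = -5 − (z₀ + w) = (-5 − z₀) − w = -4 − w.
f(z) = 1/(-4 − w) = (1/(-4)) · 1/(1 − w/(-4)) = Σ_{n≥0} w^n / (-4)^(n+1).
So c_n = 1/(-4)^(n+1):
  c_0 = 1/(-4)^1 = -1/4.
  c_1 = 1/(-4)^2 = 1/16.
The series is valid for |w/d| < 1, i.e. |z − z₀| < |d|.
Radius of convergence: R = |-5 − z₀| = |-4| = 4 (distance from z₀ to the singularity z = -5).

c_0 = -1/4, c_1 = 1/16; R = 4.


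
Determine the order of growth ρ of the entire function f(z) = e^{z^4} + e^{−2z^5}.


Each summand is entire of order 4 and 5 respectively (as in the single-exponential case). The order of a sum is at most the max of the orders, so ρ ≤ 5. For the lower bound: on |z|=r choose arg z so that -2z^5 is real positive; then |e^{-2z^5}| = e^{2r^5} while |e^{1z^4}| ≤ e^{1r^4} = o(e^{2r^5}). So |f| ≥ e^{2r^5}(1 − o(1)) and ρ ≥ 5. Hence ρ = max(4, 5) = 5.
Therefore ρ = 5.

Order ρ = 5.


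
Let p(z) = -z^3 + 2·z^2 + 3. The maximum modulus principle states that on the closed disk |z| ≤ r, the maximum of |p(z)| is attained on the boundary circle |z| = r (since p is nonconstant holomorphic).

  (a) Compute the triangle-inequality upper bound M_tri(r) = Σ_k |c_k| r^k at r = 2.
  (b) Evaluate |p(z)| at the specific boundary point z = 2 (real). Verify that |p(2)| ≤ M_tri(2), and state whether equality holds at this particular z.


Coefficients: c_0 = 3, c_1 = 0, c_2 = 2, c_3 = -1. Radius r = 2.
Part (a). Triangle bound: M_tri(r) = Σ_k |c_k| r^k
  = |3|·2^0 + |0|·2^1 + |2|·2^2 + |-1|·2^3
  = 3 + 0 + 8 + 8 = 19.
This bounds M(r) := max_{|z|=r} |p(z)| from above; equality holds iff all terms c_k z^k can be made to align in phase at a single z on |z|=r.
Part (b). At z = 2 (real, on the circle |z| = r):
  p(2) = (3)·2^0 + (0)·2^1 + (2)·2^2 + (-1)·2^3 = 3.
  |p(2)| = 3.
Check: |p(2)| = 3 ≤ 19 = M_tri(2). ✓ Equality does not hold at z = 2 (the coefficients have mixed signs, so the terms do not all align in phase there).

M_tri(2) = 19; |p(2)| = 3; equality at z=2: no.


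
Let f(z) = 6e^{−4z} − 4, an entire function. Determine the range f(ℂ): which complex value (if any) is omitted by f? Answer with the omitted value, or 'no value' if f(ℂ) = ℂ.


Little Picard bounds the complement of f(ℂ) to at most one point.
e^{−4z} is never zero on ℂ, so 6·e^{−4z} takes every value in ℂ ∖ {0}. Adding -4 shifts the range to ℂ ∖ {-4}. Thus f omits exactly the value -4.

Omitted value: -4.


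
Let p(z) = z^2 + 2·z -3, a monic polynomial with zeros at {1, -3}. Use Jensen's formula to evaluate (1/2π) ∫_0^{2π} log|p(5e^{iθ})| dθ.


Zeros: -3, 1; r = 5.
Inside |z| < r: -3, 1. Outside (|z| ≥ r): ∅.
p(0) = -3, so log|p(0)| = log(3) = 1.0986.
Apply Jensen: I(r) = log|p(0)| + Σ_k log(r/|z_k|), summed over zeros inside |z| < r.
  log(r/|z_k|) for z_k = 1: log(5/1) = 1.6094
  log(r/|z_k|) for z_k = -3: log(5/3) = 0.5108
Sum over inside zeros: 2.1203.
I(r) = log|p(0)| + (inside sum) = 1.0986 + 2.1203 = 3.2189.
Closed form (all zeros inside, monic): I(r) = n·log(r) = 2·log(5) = 3.2189. ✓

I(r) ≈ 3.2189.


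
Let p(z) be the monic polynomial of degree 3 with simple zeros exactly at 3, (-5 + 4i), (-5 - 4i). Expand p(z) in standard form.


The polynomial is p(z) = ∏_{α ∈ S} (z − α), where S = {3, (-5 + 4i), (-5 - 4i)}.
Expanding the product yields: p(z) = z^3 + 7·z^2 + 11·z -123.
Note conjugate pairs combine to real quadratics: (z − (-5+4i))(z − (-5−4i)) = z² + 10z + 41.
The resulting polynomial has degree 3 and real coefficients as required.

p(z) = z^3 + 7·z^2 + 11·z -123.


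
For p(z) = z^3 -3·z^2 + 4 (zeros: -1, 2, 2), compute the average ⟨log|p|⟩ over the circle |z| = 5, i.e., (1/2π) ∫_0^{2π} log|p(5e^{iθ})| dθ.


Zeros: -1, 2, 2; r = 5.
Inside |z| < r: -1, 2, 2. Outside (|z| ≥ r): ∅.
p(0) = 4, so log|p(0)| = log(4) = 1.3863.
Apply Jensen: I(r) = log|p(0)| + Σ_k log(r/|z_k|), summed over zeros inside |z| < r.
  log(r/|z_k|) for z_k = -1: log(5/1) = 1.6094
  log(r/|z_k|) for z_k = 2: log(5/2) = 0.9163
  log(r/|z_k|) for z_k = 2: log(5/2) = 0.9163
Sum over inside zeros: 3.4420.
I(r) = log|p(0)| + (inside sum) = 1.3863 + 3.4420 = 4.8283.
Closed form (all zeros inside, monic): I(r) = n·log(r) = 3·log(5) = 4.8283. ✓

I(r) ≈ 4.8283.


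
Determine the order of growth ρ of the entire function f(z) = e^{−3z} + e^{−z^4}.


Each summand is entire of order 1 and 4 respectively (as in the single-exponential case). The order of a sum is at most the max of the orders, so ρ ≤ 4. For the lower bound: on |z|=r choose arg z so that -1z^4 is real positive; then |e^{-1z^4}| = e^{1r^4} while |e^{-3z}| ≤ e^{3r^1} = o(e^{1r^4}). So |f| ≥ e^{1r^4}(1 − o(1)) and ρ ≥ 4. Hence ρ = max(1, 4) = 4.
Therefore ρ = 4.

Order ρ = 4.


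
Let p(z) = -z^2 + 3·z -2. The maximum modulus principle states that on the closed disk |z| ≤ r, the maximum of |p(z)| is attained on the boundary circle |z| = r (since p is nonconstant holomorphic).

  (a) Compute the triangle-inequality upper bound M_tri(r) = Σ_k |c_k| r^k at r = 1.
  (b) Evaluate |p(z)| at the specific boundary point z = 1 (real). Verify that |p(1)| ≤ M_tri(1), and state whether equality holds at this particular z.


Coefficients: c_0 = -2, c_1 = 3, c_2 = -1. Radius r = 1.
Part (a). Triangle bound: M_tri(r) = Σ_k |c_k| r^k
  = |-2|·1^0 + |3|·1^1 + |-1|·1^2
  = 2 + 3 + 1 = 6.
This bounds M(r) := max_{|z|=r} |p(z)| from above; equality holds iff all terms c_k z^k can be made to align in phase at a single z on |z|=r.
Part (b). At z = 1 (real, on the circle |z| = r):
  p(1) = (-2)·1^0 + (3)·1^1 + (-1)·1^2 = 0.
  |p(1)| = 0.
Check: |p(1)| = 0 ≤ 6 = M_tri(1). ✓ Equality does not hold at z = 1 (the coefficients have mixed signs, so the terms do not all align in phase there).

M_tri(1) = 6; |p(1)| = 0; equality at z=1: no.


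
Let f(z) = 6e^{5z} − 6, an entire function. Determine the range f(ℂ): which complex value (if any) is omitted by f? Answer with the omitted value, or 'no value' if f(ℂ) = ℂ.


Little Picard bounds the complement of f(ℂ) to at most one point.
e^{5z} is never zero on ℂ, so 6·e^{5z} takes every value in ℂ ∖ {0}. Adding -6 shifts the range to ℂ ∖ {-6}. Thus f omits exactly the value -6.

Omitted value: -6.


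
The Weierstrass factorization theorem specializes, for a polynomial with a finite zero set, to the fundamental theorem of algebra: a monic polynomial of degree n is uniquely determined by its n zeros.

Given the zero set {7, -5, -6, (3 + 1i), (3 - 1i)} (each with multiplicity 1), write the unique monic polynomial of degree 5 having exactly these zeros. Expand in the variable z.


The polynomial is p(z) = ∏_{α ∈ S} (z − α), where S = {7, -5, -6, (3 + 1i), (3 - 1i)}.
Expanding the product yields: p(z) = z^5 -2·z^4 -61·z^3 + 112·z^2 + 790·z -2100.
Note conjugate pairs combine to real quadratics: (z − (3+1i))(z − (3−1i)) = z² − 6z + 10.
The resulting polynomial has degree 5 and real coefficients as required.

p(z) = z^5 -2·z^4 -61·z^3 + 112·z^2 + 790·z -2100.


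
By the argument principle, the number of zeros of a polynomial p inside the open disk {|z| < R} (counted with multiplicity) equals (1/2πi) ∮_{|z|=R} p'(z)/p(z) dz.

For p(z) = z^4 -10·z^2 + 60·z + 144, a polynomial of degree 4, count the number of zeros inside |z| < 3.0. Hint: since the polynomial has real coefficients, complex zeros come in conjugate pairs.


The zeros of p are: (3 + 3i), (3 - 3i), -2, -4.
Their magnitudes are: 4.243, 4.243, 2, 4.
Zeros with |z| < R = 3.0: -2.
Count = 1.
By the argument principle, (1/2πi) ∮_{|z|=R} p'(z)/p(z) dz equals exactly this count.

Number of zeros inside |z| < 3.0: 1.


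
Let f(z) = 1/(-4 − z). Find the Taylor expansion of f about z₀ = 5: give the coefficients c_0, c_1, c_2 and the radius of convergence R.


Let w = z − z₀, so z = z₀ + w.
Then -4 − z = -4 − (z₀ + w) = (-4 − z₀) − w = -9 − w.
f(z) = 1/(-9 − w) = (1/(-9)) · 1/(1 − w/(-9)) = Σ_{n≥0} w^n / (-9)^(n+1).
So c_n = 1/(-9)^(n+1):
  c_0 = 1/(-9)^1 = -1/9.
  c_1 = 1/(-9)^2 = 1/81.
  c_2 = 1/(-9)^3 = -1/729.
The series is valid for |w/d| < 1, i.e. |z − z₀| < |d|.
Radius of convergence: R = |-4 − z₀| = |-9| = 9 (distance from z₀ to the singularity z = -4).

c_0 = -1/9, c_1 = 1/81, c_2 = -1/729; R = 9.


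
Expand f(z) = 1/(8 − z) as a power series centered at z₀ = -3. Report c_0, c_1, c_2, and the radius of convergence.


Let w = z − z₀, so z = z₀ + w.
Then 8 − z = 8 − (z₀ + w) = (8 − z₀) − w = 11 − w.
f(z) = 1/(11 − w) = (1/(11)) · 1/(1 − w/(11)) = Σ_{n≥0} w^n / (11)^(n+1).
So c_n = 1/(11)^(n+1):
  c_0 = 1/(11)^1 = 1/11.
  c_1 = 1/(11)^2 = 1/121.
  c_2 = 1/(11)^3 = 1/1331.
The series is valid for |w/d| < 1, i.e. |z − z₀| < |d|.
Radius of convergence: R = |8 − z₀| = |11| = 11 (distance from z₀ to the singularity z = 8).

c_0 = 1/11, c_1 = 1/121, c_2 = 1/1331; R = 11.


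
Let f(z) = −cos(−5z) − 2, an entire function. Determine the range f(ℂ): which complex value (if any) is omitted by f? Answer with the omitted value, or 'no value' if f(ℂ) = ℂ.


Little Picard bounds the complement of f(ℂ) to at most one point.
cos is entire and surjective onto ℂ: for every w ∈ ℂ, cos(ζ) = w has a solution ζ ∈ ℂ (e.g., via the complex inverse arccos). With ζ = −5z this gives z = ζ/(-5). Then -1·cos(−5z) takes every value in -1·ℂ = ℂ, and adding -2 is a bijection of ℂ. So f is surjective and omits no value. (Note: only on the real line is cos bounded by [−1, 1].)

Omitted value: no value.


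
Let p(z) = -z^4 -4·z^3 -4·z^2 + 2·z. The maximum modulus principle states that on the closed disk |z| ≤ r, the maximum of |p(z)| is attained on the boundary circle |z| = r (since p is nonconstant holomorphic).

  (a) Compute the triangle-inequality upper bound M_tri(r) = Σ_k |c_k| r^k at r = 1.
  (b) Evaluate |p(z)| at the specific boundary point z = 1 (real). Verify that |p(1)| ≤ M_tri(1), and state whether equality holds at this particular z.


Coefficients: c_0 = 0, c_1 = 2, c_2 = -4, c_3 = -4, c_4 = -1. Radius r = 1.
Part (a). Triangle bound: M_tri(r) = Σ_k |c_k| r^k
  = |0|·1^0 + |2|·1^1 + |-4|·1^2 + |-4|·1^3 + |-1|·1^4
  = 0 + 2 + 4 + 4 + 1 = 11.
This bounds M(r) := max_{|z|=r} |p(z)| from above; equality holds iff all terms c_k z^k can be made to align in phase at a single z on |z|=r.
Part (b). At z = 1 (real, on the circle |z| = r):
  p(1) = (0)·1^0 + (2)·1^1 + (-4)·1^2 + (-4)·1^3 + (-1)·1^4 = -7.
  |p(1)| = 7.
Check: |p(1)| = 7 ≤ 11 = M_tri(1). ✓ Equality does not hold at z = 1 (the coefficients have mixed signs, so the terms do not all align in phase there).

M_tri(1) = 11; |p(1)| = 7; equality at z=1: no.


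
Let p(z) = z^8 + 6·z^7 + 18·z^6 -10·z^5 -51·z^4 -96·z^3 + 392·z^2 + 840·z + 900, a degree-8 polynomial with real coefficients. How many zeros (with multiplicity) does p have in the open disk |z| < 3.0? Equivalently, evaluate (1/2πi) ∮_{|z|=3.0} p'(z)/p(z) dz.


The zeros of p are: (2 + 1i), (2 - 1i), (-3 + 3i), (-3 - 3i), (-1 + 1i), (-1 - 1i), (-1 + 2i), (-1 - 2i).
Their magnitudes are: 2.236, 2.236, 4.243, 4.243, 1.414, 1.414, 2.236, 2.236.
Zeros with |z| < R = 3.0: (2 + 1i), (2 - 1i), (-1 + 1i), (-1 - 1i), (-1 + 2i), (-1 - 2i).
Count = 6.
By the argument principle, (1/2πi) ∮_{|z|=R} p'(z)/p(z) dz equals exactly this count.

Number of zeros inside |z| < 3.0: 6.


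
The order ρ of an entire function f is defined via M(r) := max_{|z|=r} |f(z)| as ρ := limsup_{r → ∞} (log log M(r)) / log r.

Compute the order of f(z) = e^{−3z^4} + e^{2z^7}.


Each summand is entire of order 4 and 7 respectively (as in the single-exponential case). The order of a sum is at most the max of the orders, so ρ ≤ 7. For the lower bound: on |z|=r choose arg z so that 2z^7 is real positive; then |e^{2z^7}| = e^{2r^7} while |e^{-3z^4}| ≤ e^{3r^4} = o(e^{2r^7}). So |f| ≥ e^{2r^7}(1 − o(1)) and ρ ≥ 7. Hence ρ = max(4, 7) = 7.
Therefore ρ = 7.

Order ρ = 7.


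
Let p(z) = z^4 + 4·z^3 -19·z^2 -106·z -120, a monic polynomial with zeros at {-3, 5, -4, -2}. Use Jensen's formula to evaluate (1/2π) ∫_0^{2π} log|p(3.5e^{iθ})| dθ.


Zeros: -4, -3, -2, 5; r = 3.5.
Inside |z| < r: -3, -2. Outside (|z| ≥ r): -4, 5.
p(0) = -120, so log|p(0)| = log(120) = 4.7875.
Apply Jensen: I(r) = log|p(0)| + Σ_k log(r/|z_k|), summed over zeros inside |z| < r.
  log(r/|z_k|) for z_k = -3: log(3.5/3) = 0.1542
  log(r/|z_k|) for z_k = -2: log(3.5/2) = 0.5596
  Outside zeros (-4, 5) contribute nothing to the Jensen sum.
Sum over inside zeros: 0.7138.
I(r) = log|p(0)| + (inside sum) = 4.7875 + 0.7138 = 5.5013.
Note: since some zeros are outside |z| ≤ r, the simplified n·log(r) form does NOT apply — only the inside zeros contribute.

I(r) ≈ 5.5013.


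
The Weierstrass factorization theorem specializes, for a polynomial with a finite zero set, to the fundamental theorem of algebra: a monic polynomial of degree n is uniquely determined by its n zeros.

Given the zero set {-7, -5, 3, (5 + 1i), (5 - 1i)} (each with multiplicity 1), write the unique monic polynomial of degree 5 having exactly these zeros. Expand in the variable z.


The polynomial is p(z) = ∏_{α ∈ S} (z − α), where S = {-7, -5, 3, (5 + 1i), (5 - 1i)}.
Expanding the product yields: p(z) = z^5 -z^4 -65·z^3 + 139·z^2 + 1024·z -2730.
Note conjugate pairs combine to real quadratics: (z − (5+1i))(z − (5−1i)) = z² − 10z + 26.
The resulting polynomial has degree 5 and real coefficients as required.

p(z) = z^5 -z^4 -65·z^3 + 139·z^2 + 1024·z -2730.


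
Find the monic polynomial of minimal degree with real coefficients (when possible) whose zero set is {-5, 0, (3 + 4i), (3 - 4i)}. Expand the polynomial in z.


The polynomial is p(z) = ∏_{α ∈ S} (z − α), where S = {-5, 0, (3 + 4i), (3 - 4i)}.
Expanding the product yields: p(z) = z^4 -z^3 -5·z^2 + 125·z.
Note conjugate pairs combine to real quadratics: (z − (3+4i))(z − (3−4i)) = z² − 6z + 25.
The resulting polynomial has degree 4 and real coefficients as required.

p(z) = z^4 -z^3 -5·z^2 + 125·z.


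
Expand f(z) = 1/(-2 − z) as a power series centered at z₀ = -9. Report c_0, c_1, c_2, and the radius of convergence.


Let w = z − z₀, so z = z₀ + w.
Then -2 − z = -2 − (z₀ + w) = (-2 − z₀) − w = 7 − w.
f(z) = 1/(7 − w) = (1/(7)) · 1/(1 − w/(7)) = Σ_{n≥0} w^n / (7)^(n+1).
So c_n = 1/(7)^(n+1):
  c_0 = 1/(7)^1 = 1/7.
  c_1 = 1/(7)^2 = 1/49.
  c_2 = 1/(7)^3 = 1/343.
The series is valid for |w/d| < 1, i.e. |z − z₀| < |d|.
Radius of convergence: R = |-2 − z₀| = |7| = 7 (distance from z₀ to the singularity z = -2).

c_0 = 1/7, c_1 = 1/49, c_2 = 1/343; R = 7.


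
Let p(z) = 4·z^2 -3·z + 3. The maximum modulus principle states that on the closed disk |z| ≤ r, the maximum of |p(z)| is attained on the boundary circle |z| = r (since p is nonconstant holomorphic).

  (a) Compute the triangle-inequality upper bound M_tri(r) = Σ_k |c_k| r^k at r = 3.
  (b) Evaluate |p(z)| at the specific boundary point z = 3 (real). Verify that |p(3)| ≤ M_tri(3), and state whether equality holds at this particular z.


Coefficients: c_0 = 3, c_1 = -3, c_2 = 4. Radius r = 3.
Part (a). Triangle bound: M_tri(r) = Σ_k |c_k| r^k
  = |3|·3^0 + |-3|·3^1 + |4|·3^2
  = 3 + 9 + 36 = 48.
This bounds M(r) := max_{|z|=r} |p(z)| from above; equality holds iff all terms c_k z^k can be made to align in phase at a single z on |z|=r.
Part (b). At z = 3 (real, on the circle |z| = r):
  p(3) = (3)·3^0 + (-3)·3^1 + (4)·3^2 = 30.
  |p(3)| = 30.
Check: |p(3)| = 30 ≤ 48 = M_tri(3). ✓ Equality does not hold at z = 3 (the coefficients have mixed signs, so the terms do not all align in phase there).

M_tri(3) = 48; |p(3)| = 30; equality at z=3: no.


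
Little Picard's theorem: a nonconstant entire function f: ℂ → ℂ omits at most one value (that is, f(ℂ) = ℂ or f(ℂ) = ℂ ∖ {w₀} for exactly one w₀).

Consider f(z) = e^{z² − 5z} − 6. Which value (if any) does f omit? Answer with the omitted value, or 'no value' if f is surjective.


Little Picard bounds the complement of f(ℂ) to at most one point.
The exponent g(z) = z² − 5z is a nonconstant polynomial, hence surjective onto ℂ. So e^{g(z)} takes every value in {e^w : w ∈ ℂ} = ℂ ∖ {0}. Adding -6 shifts the range to ℂ ∖ {-6}. f omits exactly -6.

Omitted value: -6.


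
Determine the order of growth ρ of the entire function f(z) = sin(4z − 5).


sin(w) is a linear combination of e^{iw} and e^{−iw} (or e^w, e^{−w} in the hyperbolic case), so |sin(w)| ≤ e^{|w|}. With w = 4z − 5, |w| ≤ 4|z| + 5 = 4r + 5 on |z| = r, giving M(r) ≤ e^{4r + 5}, so ρ ≤ 1. On a suitable ray (z = it for sin/cos; z = t for sinh/cosh, t real → ∞), |sin(4z − 5)| grows like e^{4|t|}/2, so ρ ≥ 1. Hence ρ = 1.
Therefore ρ = 1.

Order ρ = 1.


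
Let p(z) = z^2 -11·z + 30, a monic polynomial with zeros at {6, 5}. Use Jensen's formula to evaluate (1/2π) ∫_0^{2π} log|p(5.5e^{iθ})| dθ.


Zeros: 5, 6; r = 5.5.
Inside |z| < r: 5. Outside (|z| ≥ r): 6.
p(0) = 30, so log|p(0)| = log(30) = 3.4012.
Apply Jensen: I(r) = log|p(0)| + Σ_k log(r/|z_k|), summed over zeros inside |z| < r.
  log(r/|z_k|) for z_k = 5: log(5.5/5) = 0.0953
  Outside zeros (6) contribute nothing to the Jensen sum.
Sum over inside zeros: 0.0953.
I(r) = log|p(0)| + (inside sum) = 3.4012 + 0.0953 = 3.4965.
Note: since some zeros are outside |z| ≤ r, the simplified n·log(r) form does NOT apply — only the inside zeros contribute.

I(r) ≈ 3.4965.


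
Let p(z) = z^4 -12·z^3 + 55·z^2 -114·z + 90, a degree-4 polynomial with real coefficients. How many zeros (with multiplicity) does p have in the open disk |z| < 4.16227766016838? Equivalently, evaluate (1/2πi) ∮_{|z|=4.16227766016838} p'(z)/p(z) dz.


The zeros of p are: (3 + 1i), (3 - 1i), 3, 3.
Their magnitudes are: 3.162, 3.162, 3, 3.
Zeros with |z| < R = 4.16227766016838: (3 + 1i), (3 - 1i), 3, 3.
Count = 4.
By the argument principle, (1/2πi) ∮_{|z|=R} p'(z)/p(z) dz equals exactly this count.

Number of zeros inside |z| < 4.16227766016838: 4.


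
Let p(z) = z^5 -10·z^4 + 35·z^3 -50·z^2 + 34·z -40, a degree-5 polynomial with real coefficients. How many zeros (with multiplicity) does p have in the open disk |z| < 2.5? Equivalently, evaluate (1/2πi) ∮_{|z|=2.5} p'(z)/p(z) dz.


The zeros of p are: (0 + 1i), (0 - 1i), (3 + 1i), (3 - 1i), 4.
Their magnitudes are: 1, 1, 3.162, 3.162, 4.
Zeros with |z| < R = 2.5: (0 + 1i), (0 - 1i).
Count = 2.
By the argument principle, (1/2πi) ∮_{|z|=R} p'(z)/p(z) dz equals exactly this count.

Number of zeros inside |z| < 2.5: 2.


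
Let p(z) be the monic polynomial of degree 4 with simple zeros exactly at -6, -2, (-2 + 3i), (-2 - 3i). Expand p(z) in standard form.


The polynomial is p(z) = ∏_{α ∈ S} (z − α), where S = {-6, -2, (-2 + 3i), (-2 - 3i)}.
Expanding the product yields: p(z) = z^4 + 12·z^3 + 57·z^2 + 152·z + 156.
Note conjugate pairs combine to real quadratics: (z − (-2+3i))(z − (-2−3i)) = z² + 4z + 13.
The resulting polynomial has degree 4 and real coefficients as required.

p(z) = z^4 + 12·z^3 + 57·z^2 + 152·z + 156.


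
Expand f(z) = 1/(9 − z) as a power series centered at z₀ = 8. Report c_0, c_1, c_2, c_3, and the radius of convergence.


Let w = z − z₀, so z = z₀ + w.
Then 9 − z = 9 − (z₀ + w) = (9 − z₀) − w = 1 − w.
f(z) = 1/(1 − w) = (1/(1)) · 1/(1 − w/(1)) = Σ_{n≥0} w^n / (1)^(n+1).
So c_n = 1/(1)^(n+1):
  c_0 = 1/(1)^1 = 1.
  c_1 = 1/(1)^2 = 1.
  c_2 = 1/(1)^3 = 1.
  c_3 = 1/(1)^4 = 1.
The series is valid for |w/d| < 1, i.e. |z − z₀| < |d|.
Radius of convergence: R = |9 − z₀| = |1| = 1 (distance from z₀ to the singularity z = 9).

c_0 = 1, c_1 = 1, c_2 = 1, c_3 = 1; R = 1.


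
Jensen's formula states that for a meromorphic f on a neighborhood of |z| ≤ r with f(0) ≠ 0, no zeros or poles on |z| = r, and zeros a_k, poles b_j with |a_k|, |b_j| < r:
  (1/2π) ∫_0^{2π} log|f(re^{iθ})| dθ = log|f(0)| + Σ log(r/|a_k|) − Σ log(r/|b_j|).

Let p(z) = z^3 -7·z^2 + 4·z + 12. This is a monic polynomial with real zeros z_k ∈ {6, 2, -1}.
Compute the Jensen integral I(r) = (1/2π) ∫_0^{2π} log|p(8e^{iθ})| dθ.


Zeros: -1, 2, 6; r = 8.
Inside |z| < r: -1, 2, 6. Outside (|z| ≥ r): ∅.
p(0) = 12, so log|p(0)| = log(12) = 2.4849.
Apply Jensen: I(r) = log|p(0)| + Σ_k log(r/|z_k|), summed over zeros inside |z| < r.
  log(r/|z_k|) for z_k = 6: log(8/6) = 0.2877
  log(r/|z_k|) for z_k = 2: log(8/2) = 1.3863
  log(r/|z_k|) for z_k = -1: log(8/1) = 2.0794
Sum over inside zeros: 3.7534.
I(r) = log|p(0)| + (inside sum) = 2.4849 + 3.7534 = 6.2383.
Closed form (all zeros inside, monic): I(r) = n·log(r) = 3·log(8) = 6.2383. ✓

I(r) ≈ 6.2383.


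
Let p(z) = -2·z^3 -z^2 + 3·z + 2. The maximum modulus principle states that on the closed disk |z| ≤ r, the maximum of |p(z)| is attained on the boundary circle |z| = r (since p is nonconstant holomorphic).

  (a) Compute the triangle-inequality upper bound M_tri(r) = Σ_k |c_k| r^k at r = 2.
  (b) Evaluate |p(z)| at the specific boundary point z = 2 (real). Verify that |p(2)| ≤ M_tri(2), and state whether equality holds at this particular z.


Coefficients: c_0 = 2, c_1 = 3, c_2 = -1, c_3 = -2. Radius r = 2.
Part (a). Triangle bound: M_tri(r) = Σ_k |c_k| r^k
  = |2|·2^0 + |3|·2^1 + |-1|·2^2 + |-2|·2^3
  = 2 + 6 + 4 + 16 = 28.
This bounds M(r) := max_{|z|=r} |p(z)| from above; equality holds iff all terms c_k z^k can be made to align in phase at a single z on |z|=r.
Part (b). At z = 2 (real, on the circle |z| = r):
  p(2) = (2)·2^0 + (3)·2^1 + (-1)·2^2 + (-2)·2^3 = -12.
  |p(2)| = 12.
Check: |p(2)| = 12 ≤ 28 = M_tri(2). ✓ Equality does not hold at z = 2 (the coefficients have mixed signs, so the terms do not all align in phase there).

M_tri(2) = 28; |p(2)| = 12; equality at z=2: no.


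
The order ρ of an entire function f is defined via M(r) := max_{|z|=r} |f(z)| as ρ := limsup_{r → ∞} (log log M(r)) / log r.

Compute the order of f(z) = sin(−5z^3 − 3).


Write sin(w) = (e^{iw} ± e^{−iw})/(2 or 2i), so |sin(w)| ≤ e^{|w|}. With w = −5z^3 − 3, |w| ≤ 5r^3 + 3 on |z|=r, giving M(r) ≤ e^{5r^3 + 3} and ρ ≤ 3. For the lower bound, choose z on |z|=r with -5z^3 purely imaginary of modulus 5r^3; then |sin(−5z^3 − 3)| grows like e^{5r^3}/2, so ρ ≥ 3. Hence ρ = 3.
Therefore ρ = 3.

Order ρ = 3.


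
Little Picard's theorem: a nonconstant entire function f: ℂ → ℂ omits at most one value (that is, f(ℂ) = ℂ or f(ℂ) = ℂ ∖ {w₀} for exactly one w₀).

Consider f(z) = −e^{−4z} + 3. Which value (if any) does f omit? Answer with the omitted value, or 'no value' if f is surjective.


Little Picard bounds the complement of f(ℂ) to at most one point.
e^{−4z} is never zero on ℂ, so -1·e^{−4z} takes every value in ℂ ∖ {0}. Adding 3 shifts the range to ℂ ∖ {3}. Thus f omits exactly the value 3.

Omitted value: 3.


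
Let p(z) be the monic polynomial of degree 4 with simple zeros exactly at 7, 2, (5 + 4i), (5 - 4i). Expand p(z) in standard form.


The polynomial is p(z) = ∏_{α ∈ S} (z − α), where S = {7, 2, (5 + 4i), (5 - 4i)}.
Expanding the product yields: p(z) = z^4 -19·z^3 + 145·z^2 -509·z + 574.
Note conjugate pairs combine to real quadratics: (z − (5+4i))(z − (5−4i)) = z² − 10z + 41.
The resulting polynomial has degree 4 and real coefficients as required.

p(z) = z^4 -19·z^3 + 145·z^2 -509·z + 574.


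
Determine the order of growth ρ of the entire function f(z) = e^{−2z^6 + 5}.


|e^{−2z^6 + 5}| = e^{Re(-2·z^6) + 5} ≤ e^{2|z|^6 + 5} = e^{2r^6 + 5} on |z| = r, so ρ ≤ 6. Choosing z on |z|=r so that -2·z^6 is real positive (always possible by picking arg z appropriately) gives |f(z)| = e^{2r^6 + 5}, matching the bound. The additive constant 5 does not affect log log M(r) ~ 6·log r. Hence ρ = 6.
Therefore ρ = 6.

Order ρ = 6.


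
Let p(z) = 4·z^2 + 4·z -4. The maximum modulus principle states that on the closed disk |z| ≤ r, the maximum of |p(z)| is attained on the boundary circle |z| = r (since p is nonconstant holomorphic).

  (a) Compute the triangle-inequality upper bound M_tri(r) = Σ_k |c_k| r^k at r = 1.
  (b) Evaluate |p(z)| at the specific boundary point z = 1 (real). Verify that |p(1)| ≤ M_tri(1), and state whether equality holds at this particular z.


Coefficients: c_0 = -4, c_1 = 4, c_2 = 4. Radius r = 1.
Part (a). Triangle bound: M_tri(r) = Σ_k |c_k| r^k
  = |-4|·1^0 + |4|·1^1 + |4|·1^2
  = 4 + 4 + 4 = 12.
This bounds M(r) := max_{|z|=r} |p(z)| from above; equality holds iff all terms c_k z^k can be made to align in phase at a single z on |z|=r.
Part (b). At z = 1 (real, on the circle |z| = r):
  p(1) = (-4)·1^0 + (4)·1^1 + (4)·1^2 = 4.
  |p(1)| = 4.
Check: |p(1)| = 4 ≤ 12 = M_tri(1). ✓ Equality does not hold at z = 1 (the coefficients have mixed signs, so the terms do not all align in phase there).

M_tri(1) = 12; |p(1)| = 4; equality at z=1: no.


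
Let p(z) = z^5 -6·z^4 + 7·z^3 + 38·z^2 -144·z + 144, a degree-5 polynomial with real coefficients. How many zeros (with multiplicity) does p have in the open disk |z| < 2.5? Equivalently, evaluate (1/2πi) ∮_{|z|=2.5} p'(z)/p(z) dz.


The zeros of p are: 3, (2 + 2i), (2 - 2i), 2, -3.
Their magnitudes are: 3, 2.828, 2.828, 2, 3.
Zeros with |z| < R = 2.5: 2.
Count = 1.
By the argument principle, (1/2πi) ∮_{|z|=R} p'(z)/p(z) dz equals exactly this count.

Number of zeros inside |z| < 2.5: 1.


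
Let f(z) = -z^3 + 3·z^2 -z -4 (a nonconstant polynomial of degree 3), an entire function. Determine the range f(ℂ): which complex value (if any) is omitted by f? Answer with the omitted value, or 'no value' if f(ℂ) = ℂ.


Little Picard bounds the complement of f(ℂ) to at most one point.
For every w ∈ ℂ, the equation p(z) − w = 0 is a nonconstant polynomial in z and hence has at least one root by the fundamental theorem of algebra. So p is surjective onto ℂ, omitting no value.

Omitted value: no value.


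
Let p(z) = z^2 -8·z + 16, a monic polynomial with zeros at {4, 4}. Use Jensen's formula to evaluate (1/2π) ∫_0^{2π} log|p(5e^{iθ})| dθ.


Zeros: 4, 4; r = 5.
Inside |z| < r: 4, 4. Outside (|z| ≥ r): ∅.
p(0) = 16, so log|p(0)| = log(16) = 2.7726.
Apply Jensen: I(r) = log|p(0)| + Σ_k log(r/|z_k|), summed over zeros inside |z| < r.
  log(r/|z_k|) for z_k = 4: log(5/4) = 0.2231
  log(r/|z_k|) for z_k = 4: log(5/4) = 0.2231
Sum over inside zeros: 0.4463.
I(r) = log|p(0)| + (inside sum) = 2.7726 + 0.4463 = 3.2189.
Closed form (all zeros inside, monic): I(r) = n·log(r) = 2·log(5) = 3.2189. ✓

I(r) ≈ 3.2189.


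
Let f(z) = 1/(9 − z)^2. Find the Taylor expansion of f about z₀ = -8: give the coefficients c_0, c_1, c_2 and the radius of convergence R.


Let w = z − z₀, so z = z₀ + w.
Then 9 − z = 9 − (z₀ + w) = (9 − z₀) − w = 17 − w.
f(z) = 1/(17 − w)^2 = (1/(17)^2) · (1 − w/(17))^{−2}.
By the binomial series (1−u)^{−2} = Σ_{n≥0} C(n+1, 1) u^n for |u|<1, with u = w/(17):
  c_n = C(n+1, 1) / (17)^(n+2).
  c_0 = 1/(17)^2 = 1/289.
  c_1 = 2/(17)^3 = 2/4913.
  c_2 = 3/(17)^4 = 3/83521.
The series is valid for |w/d| < 1, i.e. |z − z₀| < |d|.
Radius of convergence: R = |9 − z₀| = |17| = 17 (distance from z₀ to the singularity z = 9).

c_0 = 1/289, c_1 = 2/4913, c_2 = 3/83521; R = 17.


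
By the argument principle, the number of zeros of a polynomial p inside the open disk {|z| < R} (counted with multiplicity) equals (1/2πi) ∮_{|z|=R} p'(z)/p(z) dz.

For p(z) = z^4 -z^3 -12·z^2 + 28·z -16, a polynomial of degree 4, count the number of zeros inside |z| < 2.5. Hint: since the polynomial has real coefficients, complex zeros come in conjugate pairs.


The zeros of p are: 2, 1, 2, -4.
Their magnitudes are: 2, 1, 2, 4.
Zeros with |z| < R = 2.5: 2, 1, 2.
Count = 3.
By the argument principle, (1/2πi) ∮_{|z|=R} p'(z)/p(z) dz equals exactly this count.

Number of zeros inside |z| < 2.5: 3.


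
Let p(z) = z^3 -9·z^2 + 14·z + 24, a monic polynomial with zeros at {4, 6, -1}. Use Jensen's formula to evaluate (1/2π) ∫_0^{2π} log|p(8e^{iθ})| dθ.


Zeros: -1, 4, 6; r = 8.
Inside |z| < r: -1, 4, 6. Outside (|z| ≥ r): ∅.
p(0) = 24, so log|p(0)| = log(24) = 3.1781.
Apply Jensen: I(r) = log|p(0)| + Σ_k log(r/|z_k|), summed over zeros inside |z| < r.
  log(r/|z_k|) for z_k = 4: log(8/4) = 0.6931
  log(r/|z_k|) for z_k = 6: log(8/6) = 0.2877
  log(r/|z_k|) for z_k = -1: log(8/1) = 2.0794
Sum over inside zeros: 3.0603.
I(r) = log|p(0)| + (inside sum) = 3.1781 + 3.0603 = 6.2383.
Closed form (all zeros inside, monic): I(r) = n·log(r) = 3·log(8) = 6.2383. ✓

I(r) ≈ 6.2383.


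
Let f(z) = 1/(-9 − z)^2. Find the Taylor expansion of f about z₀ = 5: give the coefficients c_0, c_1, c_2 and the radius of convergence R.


Let w = z − z₀, so z = z₀ + w.
Then -9 − z = -9 − (z₀ + w) = (-9 − z₀) − w = -14 − w.
f(z) = 1/(-14 − w)^2 = (1/(-14)^2) · (1 − w/(-14))^{−2}.
By the binomial series (1−u)^{−2} = Σ_{n≥0} C(n+1, 1) u^n for |u|<1, with u = w/(-14):
  c_n = C(n+1, 1) / (-14)^(n+2).
  c_0 = 1/(-14)^2 = 1/196.
  c_1 = 2/(-14)^3 = -1/1372.
  c_2 = 3/(-14)^4 = 3/38416.
The series is valid for |w/d| < 1, i.e. |z − z₀| < |d|.
Radius of convergence: R = |-9 − z₀| = |-14| = 14 (distance from z₀ to the singularity z = -9).

c_0 = 1/196, c_1 = -1/1372, c_2 = 3/38416; R = 14.


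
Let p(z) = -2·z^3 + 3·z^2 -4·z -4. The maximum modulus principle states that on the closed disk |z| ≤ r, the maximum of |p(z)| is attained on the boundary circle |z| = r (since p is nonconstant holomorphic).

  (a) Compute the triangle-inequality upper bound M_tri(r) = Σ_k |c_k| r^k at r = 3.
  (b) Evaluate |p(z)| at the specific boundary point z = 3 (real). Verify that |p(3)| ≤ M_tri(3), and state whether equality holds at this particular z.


Coefficients: c_0 = -4, c_1 = -4, c_2 = 3, c_3 = -2. Radius r = 3.
Part (a). Triangle bound: M_tri(r) = Σ_k |c_k| r^k
  = |-4|·3^0 + |-4|·3^1 + |3|·3^2 + |-2|·3^3
  = 4 + 12 + 27 + 54 = 97.
This bounds M(r) := max_{|z|=r} |p(z)| from above; equality holds iff all terms c_k z^k can be made to align in phase at a single z on |z|=r.
Part (b). At z = 3 (real, on the circle |z| = r):
  p(3) = (-4)·3^0 + (-4)·3^1 + (3)·3^2 + (-2)·3^3 = -43.
  |p(3)| = 43.
Check: |p(3)| = 43 ≤ 97 = M_tri(3). ✓ Equality does not hold at z = 3 (the coefficients have mixed signs, so the terms do not all align in phase there).

M_tri(3) = 97; |p(3)| = 43; equality at z=3: no.
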